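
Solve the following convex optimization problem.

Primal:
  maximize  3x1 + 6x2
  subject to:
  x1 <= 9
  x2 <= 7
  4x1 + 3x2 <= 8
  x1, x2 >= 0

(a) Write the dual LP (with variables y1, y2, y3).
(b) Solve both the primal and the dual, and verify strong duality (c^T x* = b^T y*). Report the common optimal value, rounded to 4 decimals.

The standard primal-dual pair for 'max c^T x s.t. A x <= b, x >= 0' is:
  Dual:  min b^T y  s.t.  A^T y >= c,  y >= 0.

So the dual LP is:
  minimize  9y1 + 7y2 + 8y3
  subject to:
    y1 + 4y3 >= 3
    y2 + 3y3 >= 6
    y1, y2, y3 >= 0

Solving the primal: x* = (0, 2.6667).
  primal value c^T x* = 16.
Solving the dual: y* = (0, 0, 2).
  dual value b^T y* = 16.
Strong duality: c^T x* = b^T y*. Confirmed.

16


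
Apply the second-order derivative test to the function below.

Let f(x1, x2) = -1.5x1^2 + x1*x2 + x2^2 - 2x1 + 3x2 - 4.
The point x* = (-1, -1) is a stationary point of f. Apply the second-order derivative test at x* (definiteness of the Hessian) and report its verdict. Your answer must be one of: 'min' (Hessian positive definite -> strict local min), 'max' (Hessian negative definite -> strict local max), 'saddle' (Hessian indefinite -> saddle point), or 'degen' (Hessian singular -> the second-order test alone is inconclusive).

Compute the Hessian H = grad^2 f:
  H = [[-3, 1], [1, 2]]
Verify stationarity: grad f(x*) = H x* + g = (0, 0).
Eigenvalues of H: -3.1926, 2.1926.
Eigenvalues have mixed signs, so H is indefinite -> x* is a saddle point.

saddle


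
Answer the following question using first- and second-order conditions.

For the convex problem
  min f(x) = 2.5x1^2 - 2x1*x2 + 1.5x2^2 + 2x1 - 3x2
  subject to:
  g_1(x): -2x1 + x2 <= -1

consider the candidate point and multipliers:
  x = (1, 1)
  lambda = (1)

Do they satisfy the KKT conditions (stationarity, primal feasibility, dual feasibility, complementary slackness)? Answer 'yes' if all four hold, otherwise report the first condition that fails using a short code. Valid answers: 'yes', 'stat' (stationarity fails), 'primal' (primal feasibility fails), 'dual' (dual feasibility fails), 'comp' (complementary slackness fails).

Gradient of f: grad f(x) = Q x + c = (5, -2)
Constraint values g_i(x) = a_i^T x - b_i:
  g_1((1, 1)) = 0
Stationarity residual: grad f(x) + sum_i lambda_i a_i = (3, -1)
  -> stationarity FAILS
Primal feasibility (all g_i <= 0): OK
Dual feasibility (all lambda_i >= 0): OK
Complementary slackness (lambda_i * g_i(x) = 0 for all i): OK

Verdict: the first failing condition is stationarity -> stat.

stat


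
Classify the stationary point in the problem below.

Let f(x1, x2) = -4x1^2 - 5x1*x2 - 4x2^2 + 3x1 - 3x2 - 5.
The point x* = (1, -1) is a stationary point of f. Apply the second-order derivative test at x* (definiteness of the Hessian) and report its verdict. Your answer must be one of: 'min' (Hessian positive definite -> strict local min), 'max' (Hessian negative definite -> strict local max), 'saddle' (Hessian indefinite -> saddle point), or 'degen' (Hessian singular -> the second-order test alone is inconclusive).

Compute the Hessian H = grad^2 f:
  H = [[-8, -5], [-5, -8]]
Verify stationarity: grad f(x*) = H x* + g = (0, 0).
Eigenvalues of H: -13, -3.
Both eigenvalues < 0, so H is negative definite -> x* is a strict local max.

max


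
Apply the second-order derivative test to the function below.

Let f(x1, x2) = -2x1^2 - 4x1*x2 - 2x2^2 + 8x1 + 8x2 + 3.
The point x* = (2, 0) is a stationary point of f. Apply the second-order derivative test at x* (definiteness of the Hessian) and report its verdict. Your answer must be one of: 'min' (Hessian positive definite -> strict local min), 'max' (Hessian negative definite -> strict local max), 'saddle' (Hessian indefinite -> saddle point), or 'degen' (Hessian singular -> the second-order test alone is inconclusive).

Compute the Hessian H = grad^2 f:
  H = [[-4, -4], [-4, -4]]
Verify stationarity: grad f(x*) = H x* + g = (0, 0).
Eigenvalues of H: -8, 0.
H has a zero eigenvalue (singular; negative semidefinite but not definite), so H is neither positive definite, negative definite, nor indefinite. The second-order test alone is inconclusive -> degen.
(Indeed, f is constant along the null direction of H through x*, so x* is not a strict local extremum.)

degen


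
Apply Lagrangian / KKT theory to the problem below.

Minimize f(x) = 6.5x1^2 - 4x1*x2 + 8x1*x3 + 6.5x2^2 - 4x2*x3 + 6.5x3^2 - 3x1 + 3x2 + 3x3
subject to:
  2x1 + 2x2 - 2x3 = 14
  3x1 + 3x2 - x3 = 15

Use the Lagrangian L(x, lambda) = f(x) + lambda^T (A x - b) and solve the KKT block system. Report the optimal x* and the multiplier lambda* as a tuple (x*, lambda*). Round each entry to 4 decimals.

Form the Lagrangian:
  L(x, lambda) = (1/2) x^T Q x + c^T x + lambda^T (A x - b)
Stationarity (grad_x L = 0): Q x + c + A^T lambda = 0.
Primal feasibility: A x = b.

This gives the KKT block system:
  [ Q   A^T ] [ x     ]   [-c ]
  [ A    0  ] [ lambda ] = [ b ]

Solving the linear system:
  x*      = (3.2353, 0.7647, -3)
  lambda* = (-6.8824, 0.5882)
  f(x*)   = 35.5588

x* = (3.2353, 0.7647, -3), lambda* = (-6.8824, 0.5882)


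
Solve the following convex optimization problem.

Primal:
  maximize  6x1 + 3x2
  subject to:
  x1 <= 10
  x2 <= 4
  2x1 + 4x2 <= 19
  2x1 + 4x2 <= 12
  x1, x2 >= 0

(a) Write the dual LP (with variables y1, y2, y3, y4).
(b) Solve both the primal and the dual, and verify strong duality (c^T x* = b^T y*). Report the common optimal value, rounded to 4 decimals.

The standard primal-dual pair for 'max c^T x s.t. A x <= b, x >= 0' is:
  Dual:  min b^T y  s.t.  A^T y >= c,  y >= 0.

So the dual LP is:
  minimize  10y1 + 4y2 + 19y3 + 12y4
  subject to:
    y1 + 2y3 + 2y4 >= 6
    y2 + 4y3 + 4y4 >= 3
    y1, y2, y3, y4 >= 0

Solving the primal: x* = (6, 0).
  primal value c^T x* = 36.
Solving the dual: y* = (0, 0, 0, 3).
  dual value b^T y* = 36.
Strong duality: c^T x* = b^T y*. Confirmed.

36


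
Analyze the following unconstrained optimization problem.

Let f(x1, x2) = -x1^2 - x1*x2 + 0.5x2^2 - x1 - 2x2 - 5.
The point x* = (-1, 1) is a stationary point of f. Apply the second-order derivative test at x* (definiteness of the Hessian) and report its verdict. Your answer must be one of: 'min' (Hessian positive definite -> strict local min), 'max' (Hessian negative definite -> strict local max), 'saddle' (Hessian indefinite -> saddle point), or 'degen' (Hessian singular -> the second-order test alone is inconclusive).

Compute the Hessian H = grad^2 f:
  H = [[-2, -1], [-1, 1]]
Verify stationarity: grad f(x*) = H x* + g = (0, 0).
Eigenvalues of H: -2.3028, 1.3028.
Eigenvalues have mixed signs, so H is indefinite -> x* is a saddle point.

saddle


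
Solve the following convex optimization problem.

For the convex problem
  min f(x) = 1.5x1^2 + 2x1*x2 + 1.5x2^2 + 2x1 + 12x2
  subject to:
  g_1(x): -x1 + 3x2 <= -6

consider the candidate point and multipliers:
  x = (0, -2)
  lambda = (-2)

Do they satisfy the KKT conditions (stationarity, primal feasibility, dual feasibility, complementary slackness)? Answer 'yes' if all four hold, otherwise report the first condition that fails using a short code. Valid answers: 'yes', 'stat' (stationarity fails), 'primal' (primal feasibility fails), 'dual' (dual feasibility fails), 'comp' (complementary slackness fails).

Gradient of f: grad f(x) = Q x + c = (-2, 6)
Constraint values g_i(x) = a_i^T x - b_i:
  g_1((0, -2)) = 0
Stationarity residual: grad f(x) + sum_i lambda_i a_i = (0, 0)
  -> stationarity OK
Primal feasibility (all g_i <= 0): OK
Dual feasibility (all lambda_i >= 0): FAILS
Complementary slackness (lambda_i * g_i(x) = 0 for all i): OK

Verdict: the first failing condition is dual_feasibility -> dual.

dual


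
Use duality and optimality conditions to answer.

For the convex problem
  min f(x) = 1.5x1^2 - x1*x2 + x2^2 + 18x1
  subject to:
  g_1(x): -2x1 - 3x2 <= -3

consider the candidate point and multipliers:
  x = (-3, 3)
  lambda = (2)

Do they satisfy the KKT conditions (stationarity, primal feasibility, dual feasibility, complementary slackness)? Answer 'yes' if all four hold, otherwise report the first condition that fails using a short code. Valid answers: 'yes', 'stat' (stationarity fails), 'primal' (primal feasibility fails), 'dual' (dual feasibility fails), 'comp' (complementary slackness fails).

Gradient of f: grad f(x) = Q x + c = (6, 9)
Constraint values g_i(x) = a_i^T x - b_i:
  g_1((-3, 3)) = 0
Stationarity residual: grad f(x) + sum_i lambda_i a_i = (2, 3)
  -> stationarity FAILS
Primal feasibility (all g_i <= 0): OK
Dual feasibility (all lambda_i >= 0): OK
Complementary slackness (lambda_i * g_i(x) = 0 for all i): OK

Verdict: the first failing condition is stationarity -> stat.

stat


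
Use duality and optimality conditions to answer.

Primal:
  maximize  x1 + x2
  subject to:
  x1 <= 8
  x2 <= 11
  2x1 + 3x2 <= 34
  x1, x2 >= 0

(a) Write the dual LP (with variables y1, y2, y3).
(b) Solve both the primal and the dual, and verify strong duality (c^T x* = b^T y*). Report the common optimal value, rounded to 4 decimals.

The standard primal-dual pair for 'max c^T x s.t. A x <= b, x >= 0' is:
  Dual:  min b^T y  s.t.  A^T y >= c,  y >= 0.

So the dual LP is:
  minimize  8y1 + 11y2 + 34y3
  subject to:
    y1 + 2y3 >= 1
    y2 + 3y3 >= 1
    y1, y2, y3 >= 0

Solving the primal: x* = (8, 6).
  primal value c^T x* = 14.
Solving the dual: y* = (0.3333, 0, 0.3333).
  dual value b^T y* = 14.
Strong duality: c^T x* = b^T y*. Confirmed.

14


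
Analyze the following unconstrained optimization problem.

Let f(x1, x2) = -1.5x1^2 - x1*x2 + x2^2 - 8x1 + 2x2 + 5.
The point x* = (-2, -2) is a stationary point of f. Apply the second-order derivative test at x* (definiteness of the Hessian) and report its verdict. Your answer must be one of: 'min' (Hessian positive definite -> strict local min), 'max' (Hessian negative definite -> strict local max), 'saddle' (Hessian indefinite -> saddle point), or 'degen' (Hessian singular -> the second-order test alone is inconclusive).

Compute the Hessian H = grad^2 f:
  H = [[-3, -1], [-1, 2]]
Verify stationarity: grad f(x*) = H x* + g = (0, 0).
Eigenvalues of H: -3.1926, 2.1926.
Eigenvalues have mixed signs, so H is indefinite -> x* is a saddle point.

saddle


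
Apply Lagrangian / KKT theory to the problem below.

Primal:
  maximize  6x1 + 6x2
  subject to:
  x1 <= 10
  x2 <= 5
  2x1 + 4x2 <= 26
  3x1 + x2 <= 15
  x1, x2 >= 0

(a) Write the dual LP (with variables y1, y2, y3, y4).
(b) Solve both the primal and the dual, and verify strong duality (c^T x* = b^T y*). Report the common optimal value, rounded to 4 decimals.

The standard primal-dual pair for 'max c^T x s.t. A x <= b, x >= 0' is:
  Dual:  min b^T y  s.t.  A^T y >= c,  y >= 0.

So the dual LP is:
  minimize  10y1 + 5y2 + 26y3 + 15y4
  subject to:
    y1 + 2y3 + 3y4 >= 6
    y2 + 4y3 + y4 >= 6
    y1, y2, y3, y4 >= 0

Solving the primal: x* = (3.4, 4.8).
  primal value c^T x* = 49.2.
Solving the dual: y* = (0, 0, 1.2, 1.2).
  dual value b^T y* = 49.2.
Strong duality: c^T x* = b^T y*. Confirmed.

49.2


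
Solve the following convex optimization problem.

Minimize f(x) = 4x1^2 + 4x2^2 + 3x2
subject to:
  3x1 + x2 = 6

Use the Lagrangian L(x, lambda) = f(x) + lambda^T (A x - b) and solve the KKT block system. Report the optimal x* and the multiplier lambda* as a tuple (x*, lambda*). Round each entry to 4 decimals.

Form the Lagrangian:
  L(x, lambda) = (1/2) x^T Q x + c^T x + lambda^T (A x - b)
Stationarity (grad_x L = 0): Q x + c + A^T lambda = 0.
Primal feasibility: A x = b.

This gives the KKT block system:
  [ Q   A^T ] [ x     ]   [-c ]
  [ A    0  ] [ lambda ] = [ b ]

Solving the linear system:
  x*      = (1.9125, 0.2625)
  lambda* = (-5.1)
  f(x*)   = 15.6937

x* = (1.9125, 0.2625), lambda* = (-5.1)


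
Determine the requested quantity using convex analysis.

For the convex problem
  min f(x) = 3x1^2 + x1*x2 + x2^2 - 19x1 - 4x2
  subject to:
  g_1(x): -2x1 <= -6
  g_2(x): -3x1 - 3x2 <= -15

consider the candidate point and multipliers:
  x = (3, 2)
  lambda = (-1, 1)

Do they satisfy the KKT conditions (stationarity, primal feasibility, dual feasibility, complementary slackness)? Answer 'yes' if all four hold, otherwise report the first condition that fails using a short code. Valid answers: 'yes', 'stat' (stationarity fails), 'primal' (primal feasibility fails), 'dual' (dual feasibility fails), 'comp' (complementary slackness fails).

Gradient of f: grad f(x) = Q x + c = (1, 3)
Constraint values g_i(x) = a_i^T x - b_i:
  g_1((3, 2)) = 0
  g_2((3, 2)) = 0
Stationarity residual: grad f(x) + sum_i lambda_i a_i = (0, 0)
  -> stationarity OK
Primal feasibility (all g_i <= 0): OK
Dual feasibility (all lambda_i >= 0): FAILS
Complementary slackness (lambda_i * g_i(x) = 0 for all i): OK

Verdict: the first failing condition is dual_feasibility -> dual.

dual


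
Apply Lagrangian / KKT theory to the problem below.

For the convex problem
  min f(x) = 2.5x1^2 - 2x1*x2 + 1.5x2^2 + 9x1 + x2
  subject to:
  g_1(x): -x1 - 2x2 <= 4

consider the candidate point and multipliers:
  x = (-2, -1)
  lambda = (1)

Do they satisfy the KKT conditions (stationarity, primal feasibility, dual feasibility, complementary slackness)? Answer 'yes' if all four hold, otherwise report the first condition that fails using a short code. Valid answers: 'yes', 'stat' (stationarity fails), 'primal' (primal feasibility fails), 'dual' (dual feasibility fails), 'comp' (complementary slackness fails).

Gradient of f: grad f(x) = Q x + c = (1, 2)
Constraint values g_i(x) = a_i^T x - b_i:
  g_1((-2, -1)) = 0
Stationarity residual: grad f(x) + sum_i lambda_i a_i = (0, 0)
  -> stationarity OK
Primal feasibility (all g_i <= 0): OK
Dual feasibility (all lambda_i >= 0): OK
Complementary slackness (lambda_i * g_i(x) = 0 for all i): OK

Verdict: yes, KKT holds.

yes


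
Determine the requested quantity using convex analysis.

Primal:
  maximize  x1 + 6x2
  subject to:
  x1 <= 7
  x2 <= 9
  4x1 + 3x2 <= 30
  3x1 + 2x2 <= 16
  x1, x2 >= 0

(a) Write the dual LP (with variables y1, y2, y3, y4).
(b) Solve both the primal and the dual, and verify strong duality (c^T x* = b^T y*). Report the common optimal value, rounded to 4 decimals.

The standard primal-dual pair for 'max c^T x s.t. A x <= b, x >= 0' is:
  Dual:  min b^T y  s.t.  A^T y >= c,  y >= 0.

So the dual LP is:
  minimize  7y1 + 9y2 + 30y3 + 16y4
  subject to:
    y1 + 4y3 + 3y4 >= 1
    y2 + 3y3 + 2y4 >= 6
    y1, y2, y3, y4 >= 0

Solving the primal: x* = (0, 8).
  primal value c^T x* = 48.
Solving the dual: y* = (0, 0, 0, 3).
  dual value b^T y* = 48.
Strong duality: c^T x* = b^T y*. Confirmed.

48


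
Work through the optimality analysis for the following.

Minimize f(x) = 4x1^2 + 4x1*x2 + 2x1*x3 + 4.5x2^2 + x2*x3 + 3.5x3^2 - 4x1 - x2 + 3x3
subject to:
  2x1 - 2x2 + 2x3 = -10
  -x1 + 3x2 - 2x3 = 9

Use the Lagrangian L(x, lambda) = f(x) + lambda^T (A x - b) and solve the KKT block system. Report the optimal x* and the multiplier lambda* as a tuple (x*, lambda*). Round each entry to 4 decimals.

Form the Lagrangian:
  L(x, lambda) = (1/2) x^T Q x + c^T x + lambda^T (A x - b)
Stationarity (grad_x L = 0): Q x + c + A^T lambda = 0.
Primal feasibility: A x = b.

This gives the KKT block system:
  [ Q   A^T ] [ x     ]   [-c ]
  [ A    0  ] [ lambda ] = [ b ]

Solving the linear system:
  x*      = (-2.303, 1.303, -1.3939)
  lambda* = (14.9697, 9.9394)
  f(x*)   = 31.9848

x* = (-2.303, 1.303, -1.3939), lambda* = (14.9697, 9.9394)


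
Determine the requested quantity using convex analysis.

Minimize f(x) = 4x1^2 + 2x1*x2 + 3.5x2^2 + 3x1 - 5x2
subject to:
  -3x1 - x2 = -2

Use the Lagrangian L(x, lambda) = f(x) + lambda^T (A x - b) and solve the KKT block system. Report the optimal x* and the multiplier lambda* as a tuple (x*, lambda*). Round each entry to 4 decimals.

Form the Lagrangian:
  L(x, lambda) = (1/2) x^T Q x + c^T x + lambda^T (A x - b)
Stationarity (grad_x L = 0): Q x + c + A^T lambda = 0.
Primal feasibility: A x = b.

This gives the KKT block system:
  [ Q   A^T ] [ x     ]   [-c ]
  [ A    0  ] [ lambda ] = [ b ]

Solving the linear system:
  x*      = (0.339, 0.9831)
  lambda* = (2.5593)
  f(x*)   = 0.6102

x* = (0.339, 0.9831), lambda* = (2.5593)


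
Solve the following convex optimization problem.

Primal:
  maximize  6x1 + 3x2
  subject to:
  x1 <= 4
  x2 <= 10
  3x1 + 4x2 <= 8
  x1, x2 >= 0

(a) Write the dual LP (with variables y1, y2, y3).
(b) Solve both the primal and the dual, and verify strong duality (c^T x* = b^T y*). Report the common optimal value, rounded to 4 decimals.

The standard primal-dual pair for 'max c^T x s.t. A x <= b, x >= 0' is:
  Dual:  min b^T y  s.t.  A^T y >= c,  y >= 0.

So the dual LP is:
  minimize  4y1 + 10y2 + 8y3
  subject to:
    y1 + 3y3 >= 6
    y2 + 4y3 >= 3
    y1, y2, y3 >= 0

Solving the primal: x* = (2.6667, 0).
  primal value c^T x* = 16.
Solving the dual: y* = (0, 0, 2).
  dual value b^T y* = 16.
Strong duality: c^T x* = b^T y*. Confirmed.

16


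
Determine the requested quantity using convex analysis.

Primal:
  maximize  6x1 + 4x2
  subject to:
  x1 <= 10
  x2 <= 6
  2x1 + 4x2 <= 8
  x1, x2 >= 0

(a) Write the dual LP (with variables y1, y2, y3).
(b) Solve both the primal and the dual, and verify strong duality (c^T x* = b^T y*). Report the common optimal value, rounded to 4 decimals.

The standard primal-dual pair for 'max c^T x s.t. A x <= b, x >= 0' is:
  Dual:  min b^T y  s.t.  A^T y >= c,  y >= 0.

So the dual LP is:
  minimize  10y1 + 6y2 + 8y3
  subject to:
    y1 + 2y3 >= 6
    y2 + 4y3 >= 4
    y1, y2, y3 >= 0

Solving the primal: x* = (4, 0).
  primal value c^T x* = 24.
Solving the dual: y* = (0, 0, 3).
  dual value b^T y* = 24.
Strong duality: c^T x* = b^T y*. Confirmed.

24


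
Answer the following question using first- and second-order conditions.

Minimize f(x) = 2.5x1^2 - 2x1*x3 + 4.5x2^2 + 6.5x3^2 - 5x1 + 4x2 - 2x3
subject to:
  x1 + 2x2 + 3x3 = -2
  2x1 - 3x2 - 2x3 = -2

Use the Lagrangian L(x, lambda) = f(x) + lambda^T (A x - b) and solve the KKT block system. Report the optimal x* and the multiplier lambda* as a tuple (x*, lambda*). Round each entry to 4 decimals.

Form the Lagrangian:
  L(x, lambda) = (1/2) x^T Q x + c^T x + lambda^T (A x - b)
Stationarity (grad_x L = 0): Q x + c + A^T lambda = 0.
Primal feasibility: A x = b.

This gives the KKT block system:
  [ Q   A^T ] [ x     ]   [-c ]
  [ A    0  ] [ lambda ] = [ b ]

Solving the linear system:
  x*      = (-1.2415, 0.0135, -0.2618)
  lambda* = (3.4012, 3.6414)
  f(x*)   = 10.4354

x* = (-1.2415, 0.0135, -0.2618), lambda* = (3.4012, 3.6414)


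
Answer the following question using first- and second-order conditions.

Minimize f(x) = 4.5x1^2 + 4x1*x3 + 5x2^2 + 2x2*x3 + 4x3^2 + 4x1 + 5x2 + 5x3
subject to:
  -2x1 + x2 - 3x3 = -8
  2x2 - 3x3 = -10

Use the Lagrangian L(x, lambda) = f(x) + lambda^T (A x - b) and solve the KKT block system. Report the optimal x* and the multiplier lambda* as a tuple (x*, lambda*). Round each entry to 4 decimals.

Form the Lagrangian:
  L(x, lambda) = (1/2) x^T Q x + c^T x + lambda^T (A x - b)
Stationarity (grad_x L = 0): Q x + c + A^T lambda = 0.
Primal feasibility: A x = b.

This gives the KKT block system:
  [ Q   A^T ] [ x     ]   [-c ]
  [ A    0  ] [ lambda ] = [ b ]

Solving the linear system:
  x*      = (-0.1793, -1.6415, 2.239)
  lambda* = (5.6714, 0.6327)
  f(x*)   = 26.9842

x* = (-0.1793, -1.6415, 2.239), lambda* = (5.6714, 0.6327)


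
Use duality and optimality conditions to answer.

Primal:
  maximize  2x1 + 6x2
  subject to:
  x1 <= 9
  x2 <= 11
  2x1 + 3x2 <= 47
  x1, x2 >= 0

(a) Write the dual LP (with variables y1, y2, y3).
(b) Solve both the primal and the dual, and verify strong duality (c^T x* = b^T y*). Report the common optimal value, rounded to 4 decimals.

The standard primal-dual pair for 'max c^T x s.t. A x <= b, x >= 0' is:
  Dual:  min b^T y  s.t.  A^T y >= c,  y >= 0.

So the dual LP is:
  minimize  9y1 + 11y2 + 47y3
  subject to:
    y1 + 2y3 >= 2
    y2 + 3y3 >= 6
    y1, y2, y3 >= 0

Solving the primal: x* = (7, 11).
  primal value c^T x* = 80.
Solving the dual: y* = (0, 3, 1).
  dual value b^T y* = 80.
Strong duality: c^T x* = b^T y*. Confirmed.

80


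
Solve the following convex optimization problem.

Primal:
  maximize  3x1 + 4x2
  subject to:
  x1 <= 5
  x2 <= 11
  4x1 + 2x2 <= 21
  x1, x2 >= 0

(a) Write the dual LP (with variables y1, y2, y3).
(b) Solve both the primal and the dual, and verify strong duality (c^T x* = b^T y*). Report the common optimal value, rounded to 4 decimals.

The standard primal-dual pair for 'max c^T x s.t. A x <= b, x >= 0' is:
  Dual:  min b^T y  s.t.  A^T y >= c,  y >= 0.

So the dual LP is:
  minimize  5y1 + 11y2 + 21y3
  subject to:
    y1 + 4y3 >= 3
    y2 + 2y3 >= 4
    y1, y2, y3 >= 0

Solving the primal: x* = (0, 10.5).
  primal value c^T x* = 42.
Solving the dual: y* = (0, 0, 2).
  dual value b^T y* = 42.
Strong duality: c^T x* = b^T y*. Confirmed.

42


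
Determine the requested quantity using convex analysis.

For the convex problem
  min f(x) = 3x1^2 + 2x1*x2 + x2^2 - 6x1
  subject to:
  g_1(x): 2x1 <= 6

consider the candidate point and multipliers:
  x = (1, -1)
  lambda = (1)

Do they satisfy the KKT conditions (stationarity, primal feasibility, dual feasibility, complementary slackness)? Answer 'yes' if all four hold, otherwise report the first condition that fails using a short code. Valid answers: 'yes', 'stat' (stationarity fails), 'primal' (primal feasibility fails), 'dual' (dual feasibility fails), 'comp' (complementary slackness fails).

Gradient of f: grad f(x) = Q x + c = (-2, 0)
Constraint values g_i(x) = a_i^T x - b_i:
  g_1((1, -1)) = -4
Stationarity residual: grad f(x) + sum_i lambda_i a_i = (0, 0)
  -> stationarity OK
Primal feasibility (all g_i <= 0): OK
Dual feasibility (all lambda_i >= 0): OK
Complementary slackness (lambda_i * g_i(x) = 0 for all i): FAILS

Verdict: the first failing condition is complementary_slackness -> comp.

comp


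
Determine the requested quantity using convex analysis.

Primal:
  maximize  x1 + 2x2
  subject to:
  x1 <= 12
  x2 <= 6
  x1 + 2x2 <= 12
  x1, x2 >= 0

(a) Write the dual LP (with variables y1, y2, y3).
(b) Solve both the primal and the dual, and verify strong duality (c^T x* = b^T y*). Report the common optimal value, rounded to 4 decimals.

The standard primal-dual pair for 'max c^T x s.t. A x <= b, x >= 0' is:
  Dual:  min b^T y  s.t.  A^T y >= c,  y >= 0.

So the dual LP is:
  minimize  12y1 + 6y2 + 12y3
  subject to:
    y1 + y3 >= 1
    y2 + 2y3 >= 2
    y1, y2, y3 >= 0

Solving the primal: x* = (0, 6).
  primal value c^T x* = 12.
Solving the dual: y* = (0, 0, 1).
  dual value b^T y* = 12.
Strong duality: c^T x* = b^T y*. Confirmed.

12


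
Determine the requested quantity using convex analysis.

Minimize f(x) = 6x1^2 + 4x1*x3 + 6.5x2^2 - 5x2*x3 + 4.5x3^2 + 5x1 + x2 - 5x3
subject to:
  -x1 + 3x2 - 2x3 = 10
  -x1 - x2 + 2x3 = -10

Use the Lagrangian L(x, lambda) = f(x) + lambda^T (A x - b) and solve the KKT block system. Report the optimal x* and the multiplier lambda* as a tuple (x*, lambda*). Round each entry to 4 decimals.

Form the Lagrangian:
  L(x, lambda) = (1/2) x^T Q x + c^T x + lambda^T (A x - b)
Stationarity (grad_x L = 0): Q x + c + A^T lambda = 0.
Primal feasibility: A x = b.

This gives the KKT block system:
  [ Q   A^T ] [ x     ]   [-c ]
  [ A    0  ] [ lambda ] = [ b ]

Solving the linear system:
  x*      = (1.2187, 1.2188, -3.7812)
  lambda* = (-7.8125, 12.3125)
  f(x*)   = 113.7344

x* = (1.2187, 1.2188, -3.7812), lambda* = (-7.8125, 12.3125)


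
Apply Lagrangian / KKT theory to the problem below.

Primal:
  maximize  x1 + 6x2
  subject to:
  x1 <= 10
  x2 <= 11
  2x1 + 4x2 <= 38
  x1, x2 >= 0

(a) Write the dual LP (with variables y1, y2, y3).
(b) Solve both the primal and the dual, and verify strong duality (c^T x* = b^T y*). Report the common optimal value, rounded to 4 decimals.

The standard primal-dual pair for 'max c^T x s.t. A x <= b, x >= 0' is:
  Dual:  min b^T y  s.t.  A^T y >= c,  y >= 0.

So the dual LP is:
  minimize  10y1 + 11y2 + 38y3
  subject to:
    y1 + 2y3 >= 1
    y2 + 4y3 >= 6
    y1, y2, y3 >= 0

Solving the primal: x* = (0, 9.5).
  primal value c^T x* = 57.
Solving the dual: y* = (0, 0, 1.5).
  dual value b^T y* = 57.
Strong duality: c^T x* = b^T y*. Confirmed.

57


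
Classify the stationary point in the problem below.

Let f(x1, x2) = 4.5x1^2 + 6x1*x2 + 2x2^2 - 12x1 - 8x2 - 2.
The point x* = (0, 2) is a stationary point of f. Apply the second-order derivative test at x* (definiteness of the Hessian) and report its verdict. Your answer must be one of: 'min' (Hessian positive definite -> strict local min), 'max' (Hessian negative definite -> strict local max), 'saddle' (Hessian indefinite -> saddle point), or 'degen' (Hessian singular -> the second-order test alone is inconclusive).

Compute the Hessian H = grad^2 f:
  H = [[9, 6], [6, 4]]
Verify stationarity: grad f(x*) = H x* + g = (0, 0).
Eigenvalues of H: 0, 13.
H has a zero eigenvalue (singular; positive semidefinite but not definite), so H is neither positive definite, negative definite, nor indefinite. The second-order test alone is inconclusive -> degen.
(Indeed, f is constant along the null direction of H through x*, so x* is not a strict local extremum.)

degen


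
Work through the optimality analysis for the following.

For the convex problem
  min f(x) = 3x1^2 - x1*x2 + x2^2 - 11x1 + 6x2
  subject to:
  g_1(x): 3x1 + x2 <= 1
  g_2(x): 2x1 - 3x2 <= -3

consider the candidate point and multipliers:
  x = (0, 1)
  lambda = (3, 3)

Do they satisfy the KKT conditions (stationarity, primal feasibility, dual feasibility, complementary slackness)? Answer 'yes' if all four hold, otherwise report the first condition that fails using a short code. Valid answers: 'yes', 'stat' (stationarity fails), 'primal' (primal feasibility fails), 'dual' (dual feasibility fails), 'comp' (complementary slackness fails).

Gradient of f: grad f(x) = Q x + c = (-12, 8)
Constraint values g_i(x) = a_i^T x - b_i:
  g_1((0, 1)) = 0
  g_2((0, 1)) = 0
Stationarity residual: grad f(x) + sum_i lambda_i a_i = (3, 2)
  -> stationarity FAILS
Primal feasibility (all g_i <= 0): OK
Dual feasibility (all lambda_i >= 0): OK
Complementary slackness (lambda_i * g_i(x) = 0 for all i): OK

Verdict: the first failing condition is stationarity -> stat.

stat


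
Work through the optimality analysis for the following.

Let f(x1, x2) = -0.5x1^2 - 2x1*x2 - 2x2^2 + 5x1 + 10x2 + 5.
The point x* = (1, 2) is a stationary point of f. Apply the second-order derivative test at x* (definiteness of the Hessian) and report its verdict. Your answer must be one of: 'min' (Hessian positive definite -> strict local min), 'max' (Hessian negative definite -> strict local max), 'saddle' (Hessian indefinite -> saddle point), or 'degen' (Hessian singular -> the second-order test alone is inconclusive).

Compute the Hessian H = grad^2 f:
  H = [[-1, -2], [-2, -4]]
Verify stationarity: grad f(x*) = H x* + g = (0, 0).
Eigenvalues of H: -5, 0.
H has a zero eigenvalue (singular; negative semidefinite but not definite), so H is neither positive definite, negative definite, nor indefinite. The second-order test alone is inconclusive -> degen.
(Indeed, f is constant along the null direction of H through x*, so x* is not a strict local extremum.)

degen


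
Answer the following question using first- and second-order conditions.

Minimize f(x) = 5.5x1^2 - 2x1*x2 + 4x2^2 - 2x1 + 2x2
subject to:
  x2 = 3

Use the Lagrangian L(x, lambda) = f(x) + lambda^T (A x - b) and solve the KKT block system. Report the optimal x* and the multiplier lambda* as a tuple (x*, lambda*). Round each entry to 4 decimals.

Form the Lagrangian:
  L(x, lambda) = (1/2) x^T Q x + c^T x + lambda^T (A x - b)
Stationarity (grad_x L = 0): Q x + c + A^T lambda = 0.
Primal feasibility: A x = b.

This gives the KKT block system:
  [ Q   A^T ] [ x     ]   [-c ]
  [ A    0  ] [ lambda ] = [ b ]

Solving the linear system:
  x*      = (0.7273, 3)
  lambda* = (-24.5455)
  f(x*)   = 39.0909

x* = (0.7273, 3), lambda* = (-24.5455)


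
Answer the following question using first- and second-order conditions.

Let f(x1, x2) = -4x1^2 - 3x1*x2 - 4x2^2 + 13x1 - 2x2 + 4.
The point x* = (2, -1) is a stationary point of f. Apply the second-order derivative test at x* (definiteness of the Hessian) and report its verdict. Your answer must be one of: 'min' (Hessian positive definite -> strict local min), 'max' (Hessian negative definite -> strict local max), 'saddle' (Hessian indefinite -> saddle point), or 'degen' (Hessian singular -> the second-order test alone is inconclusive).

Compute the Hessian H = grad^2 f:
  H = [[-8, -3], [-3, -8]]
Verify stationarity: grad f(x*) = H x* + g = (0, 0).
Eigenvalues of H: -11, -5.
Both eigenvalues < 0, so H is negative definite -> x* is a strict local max.

max


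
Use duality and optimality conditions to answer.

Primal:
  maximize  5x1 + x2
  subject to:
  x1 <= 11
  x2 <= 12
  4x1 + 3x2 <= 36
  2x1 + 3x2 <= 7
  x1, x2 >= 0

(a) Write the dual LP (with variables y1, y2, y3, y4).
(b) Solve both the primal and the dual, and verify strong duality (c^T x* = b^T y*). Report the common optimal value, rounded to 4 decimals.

The standard primal-dual pair for 'max c^T x s.t. A x <= b, x >= 0' is:
  Dual:  min b^T y  s.t.  A^T y >= c,  y >= 0.

So the dual LP is:
  minimize  11y1 + 12y2 + 36y3 + 7y4
  subject to:
    y1 + 4y3 + 2y4 >= 5
    y2 + 3y3 + 3y4 >= 1
    y1, y2, y3, y4 >= 0

Solving the primal: x* = (3.5, 0).
  primal value c^T x* = 17.5.
Solving the dual: y* = (0, 0, 0, 2.5).
  dual value b^T y* = 17.5.
Strong duality: c^T x* = b^T y*. Confirmed.

17.5


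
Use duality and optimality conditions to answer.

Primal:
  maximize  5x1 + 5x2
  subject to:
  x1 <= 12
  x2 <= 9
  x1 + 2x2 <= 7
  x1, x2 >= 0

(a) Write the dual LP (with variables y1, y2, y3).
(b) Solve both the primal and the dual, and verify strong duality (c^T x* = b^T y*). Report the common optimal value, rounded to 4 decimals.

The standard primal-dual pair for 'max c^T x s.t. A x <= b, x >= 0' is:
  Dual:  min b^T y  s.t.  A^T y >= c,  y >= 0.

So the dual LP is:
  minimize  12y1 + 9y2 + 7y3
  subject to:
    y1 + y3 >= 5
    y2 + 2y3 >= 5
    y1, y2, y3 >= 0

Solving the primal: x* = (7, 0).
  primal value c^T x* = 35.
Solving the dual: y* = (0, 0, 5).
  dual value b^T y* = 35.
Strong duality: c^T x* = b^T y*. Confirmed.

35


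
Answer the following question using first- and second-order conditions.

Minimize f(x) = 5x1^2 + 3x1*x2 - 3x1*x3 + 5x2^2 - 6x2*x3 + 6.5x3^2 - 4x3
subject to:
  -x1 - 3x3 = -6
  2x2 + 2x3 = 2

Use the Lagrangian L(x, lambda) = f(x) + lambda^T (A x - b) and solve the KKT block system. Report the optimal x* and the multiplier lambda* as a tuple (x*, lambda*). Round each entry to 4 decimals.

Form the Lagrangian:
  L(x, lambda) = (1/2) x^T Q x + c^T x + lambda^T (A x - b)
Stationarity (grad_x L = 0): Q x + c + A^T lambda = 0.
Primal feasibility: A x = b.

This gives the KKT block system:
  [ Q   A^T ] [ x     ]   [-c ]
  [ A    0  ] [ lambda ] = [ b ]

Solving the linear system:
  x*      = (1.4348, -0.5217, 1.5217)
  lambda* = (8.2174, 5.0217)
  f(x*)   = 16.587

x* = (1.4348, -0.5217, 1.5217), lambda* = (8.2174, 5.0217)


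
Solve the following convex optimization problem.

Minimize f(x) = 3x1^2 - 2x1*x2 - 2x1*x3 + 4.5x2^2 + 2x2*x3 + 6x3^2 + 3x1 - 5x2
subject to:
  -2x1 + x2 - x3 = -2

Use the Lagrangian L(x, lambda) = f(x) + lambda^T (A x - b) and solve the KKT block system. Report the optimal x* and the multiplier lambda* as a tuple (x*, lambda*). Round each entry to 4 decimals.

Form the Lagrangian:
  L(x, lambda) = (1/2) x^T Q x + c^T x + lambda^T (A x - b)
Stationarity (grad_x L = 0): Q x + c + A^T lambda = 0.
Primal feasibility: A x = b.

This gives the KKT block system:
  [ Q   A^T ] [ x     ]   [-c ]
  [ A    0  ] [ lambda ] = [ b ]

Solving the linear system:
  x*      = (0.9297, 0.27, 0.4106)
  lambda* = (3.6084)
  f(x*)   = 4.3279

x* = (0.9297, 0.27, 0.4106), lambda* = (3.6084)


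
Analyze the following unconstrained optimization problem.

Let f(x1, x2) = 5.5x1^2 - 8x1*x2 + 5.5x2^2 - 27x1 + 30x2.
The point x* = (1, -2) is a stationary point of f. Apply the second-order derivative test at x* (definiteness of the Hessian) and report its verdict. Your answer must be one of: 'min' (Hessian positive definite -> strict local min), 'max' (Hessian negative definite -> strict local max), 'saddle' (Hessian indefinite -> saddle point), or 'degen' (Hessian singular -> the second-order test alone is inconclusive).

Compute the Hessian H = grad^2 f:
  H = [[11, -8], [-8, 11]]
Verify stationarity: grad f(x*) = H x* + g = (0, 0).
Eigenvalues of H: 3, 19.
Both eigenvalues > 0, so H is positive definite -> x* is a strict local min.

min


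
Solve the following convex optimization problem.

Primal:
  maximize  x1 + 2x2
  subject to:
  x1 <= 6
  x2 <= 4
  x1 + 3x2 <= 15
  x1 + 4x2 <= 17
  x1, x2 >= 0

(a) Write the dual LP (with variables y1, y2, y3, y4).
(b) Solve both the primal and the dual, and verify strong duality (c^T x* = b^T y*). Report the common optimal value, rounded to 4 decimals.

The standard primal-dual pair for 'max c^T x s.t. A x <= b, x >= 0' is:
  Dual:  min b^T y  s.t.  A^T y >= c,  y >= 0.

So the dual LP is:
  minimize  6y1 + 4y2 + 15y3 + 17y4
  subject to:
    y1 + y3 + y4 >= 1
    y2 + 3y3 + 4y4 >= 2
    y1, y2, y3, y4 >= 0

Solving the primal: x* = (6, 2.75).
  primal value c^T x* = 11.5.
Solving the dual: y* = (0.5, 0, 0, 0.5).
  dual value b^T y* = 11.5.
Strong duality: c^T x* = b^T y*. Confirmed.

11.5


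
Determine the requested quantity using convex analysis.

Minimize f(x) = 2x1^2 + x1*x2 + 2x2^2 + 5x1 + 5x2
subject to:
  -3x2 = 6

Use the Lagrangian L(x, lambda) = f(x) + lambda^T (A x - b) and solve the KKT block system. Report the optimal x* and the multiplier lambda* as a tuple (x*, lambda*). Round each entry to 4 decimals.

Form the Lagrangian:
  L(x, lambda) = (1/2) x^T Q x + c^T x + lambda^T (A x - b)
Stationarity (grad_x L = 0): Q x + c + A^T lambda = 0.
Primal feasibility: A x = b.

This gives the KKT block system:
  [ Q   A^T ] [ x     ]   [-c ]
  [ A    0  ] [ lambda ] = [ b ]

Solving the linear system:
  x*      = (-0.75, -2)
  lambda* = (-1.25)
  f(x*)   = -3.125

x* = (-0.75, -2), lambda* = (-1.25)


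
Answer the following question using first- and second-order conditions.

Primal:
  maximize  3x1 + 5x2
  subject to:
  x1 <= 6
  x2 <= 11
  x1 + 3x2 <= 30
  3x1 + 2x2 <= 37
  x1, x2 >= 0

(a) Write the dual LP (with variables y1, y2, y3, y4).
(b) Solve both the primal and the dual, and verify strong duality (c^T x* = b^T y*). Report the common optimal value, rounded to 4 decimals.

The standard primal-dual pair for 'max c^T x s.t. A x <= b, x >= 0' is:
  Dual:  min b^T y  s.t.  A^T y >= c,  y >= 0.

So the dual LP is:
  minimize  6y1 + 11y2 + 30y3 + 37y4
  subject to:
    y1 + y3 + 3y4 >= 3
    y2 + 3y3 + 2y4 >= 5
    y1, y2, y3, y4 >= 0

Solving the primal: x* = (6, 8).
  primal value c^T x* = 58.
Solving the dual: y* = (1.3333, 0, 1.6667, 0).
  dual value b^T y* = 58.
Strong duality: c^T x* = b^T y*. Confirmed.

58


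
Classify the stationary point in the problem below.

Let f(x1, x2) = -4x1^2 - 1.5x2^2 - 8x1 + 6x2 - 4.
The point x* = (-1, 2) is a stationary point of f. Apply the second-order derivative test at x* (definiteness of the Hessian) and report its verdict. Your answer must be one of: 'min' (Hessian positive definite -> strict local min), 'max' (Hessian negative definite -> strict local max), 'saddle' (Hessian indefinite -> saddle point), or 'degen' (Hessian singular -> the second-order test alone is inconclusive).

Compute the Hessian H = grad^2 f:
  H = [[-8, 0], [0, -3]]
Verify stationarity: grad f(x*) = H x* + g = (0, 0).
Eigenvalues of H: -8, -3.
Both eigenvalues < 0, so H is negative definite -> x* is a strict local max.

max


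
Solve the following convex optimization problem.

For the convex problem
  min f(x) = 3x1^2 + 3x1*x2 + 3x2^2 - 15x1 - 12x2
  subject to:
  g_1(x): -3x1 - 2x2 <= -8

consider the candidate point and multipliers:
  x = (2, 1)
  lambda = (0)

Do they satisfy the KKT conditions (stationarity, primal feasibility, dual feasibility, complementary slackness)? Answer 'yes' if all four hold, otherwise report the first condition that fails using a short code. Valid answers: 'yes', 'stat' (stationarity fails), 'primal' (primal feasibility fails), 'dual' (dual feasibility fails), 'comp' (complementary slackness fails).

Gradient of f: grad f(x) = Q x + c = (0, 0)
Constraint values g_i(x) = a_i^T x - b_i:
  g_1((2, 1)) = 0
Stationarity residual: grad f(x) + sum_i lambda_i a_i = (0, 0)
  -> stationarity OK
Primal feasibility (all g_i <= 0): OK
Dual feasibility (all lambda_i >= 0): OK
Complementary slackness (lambda_i * g_i(x) = 0 for all i): OK

Verdict: yes, KKT holds.

yes


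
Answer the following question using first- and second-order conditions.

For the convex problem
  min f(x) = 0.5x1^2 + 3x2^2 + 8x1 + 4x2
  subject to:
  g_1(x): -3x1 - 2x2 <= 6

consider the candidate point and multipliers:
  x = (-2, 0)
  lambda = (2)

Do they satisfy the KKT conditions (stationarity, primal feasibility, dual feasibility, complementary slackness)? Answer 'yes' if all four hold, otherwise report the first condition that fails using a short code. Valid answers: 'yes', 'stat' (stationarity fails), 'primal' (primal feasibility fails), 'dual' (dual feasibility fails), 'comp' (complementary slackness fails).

Gradient of f: grad f(x) = Q x + c = (6, 4)
Constraint values g_i(x) = a_i^T x - b_i:
  g_1((-2, 0)) = 0
Stationarity residual: grad f(x) + sum_i lambda_i a_i = (0, 0)
  -> stationarity OK
Primal feasibility (all g_i <= 0): OK
Dual feasibility (all lambda_i >= 0): OK
Complementary slackness (lambda_i * g_i(x) = 0 for all i): OK

Verdict: yes, KKT holds.

yes


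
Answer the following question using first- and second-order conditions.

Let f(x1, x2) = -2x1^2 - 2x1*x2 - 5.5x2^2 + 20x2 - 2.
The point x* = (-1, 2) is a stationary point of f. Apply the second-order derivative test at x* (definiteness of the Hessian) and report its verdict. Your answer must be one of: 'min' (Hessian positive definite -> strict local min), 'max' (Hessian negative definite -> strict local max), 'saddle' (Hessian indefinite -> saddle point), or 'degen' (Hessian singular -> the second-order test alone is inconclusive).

Compute the Hessian H = grad^2 f:
  H = [[-4, -2], [-2, -11]]
Verify stationarity: grad f(x*) = H x* + g = (0, 0).
Eigenvalues of H: -11.5311, -3.4689.
Both eigenvalues < 0, so H is negative definite -> x* is a strict local max.

max


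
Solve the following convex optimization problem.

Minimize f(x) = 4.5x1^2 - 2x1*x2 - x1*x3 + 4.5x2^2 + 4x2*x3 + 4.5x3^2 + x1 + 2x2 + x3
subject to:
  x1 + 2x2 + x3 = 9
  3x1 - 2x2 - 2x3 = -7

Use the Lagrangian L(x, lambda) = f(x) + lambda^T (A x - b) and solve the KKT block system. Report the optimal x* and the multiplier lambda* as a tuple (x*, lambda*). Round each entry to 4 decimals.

Form the Lagrangian:
  L(x, lambda) = (1/2) x^T Q x + c^T x + lambda^T (A x - b)
Stationarity (grad_x L = 0): Q x + c + A^T lambda = 0.
Primal feasibility: A x = b.

This gives the KKT block system:
  [ Q   A^T ] [ x     ]   [-c ]
  [ A    0  ] [ lambda ] = [ b ]

Solving the linear system:
  x*      = (0.7371, 3.6571, 0.9486)
  lambda* = (-13.8057, 4.8114)
  f(x*)   = 83.4657

x* = (0.7371, 3.6571, 0.9486), lambda* = (-13.8057, 4.8114)


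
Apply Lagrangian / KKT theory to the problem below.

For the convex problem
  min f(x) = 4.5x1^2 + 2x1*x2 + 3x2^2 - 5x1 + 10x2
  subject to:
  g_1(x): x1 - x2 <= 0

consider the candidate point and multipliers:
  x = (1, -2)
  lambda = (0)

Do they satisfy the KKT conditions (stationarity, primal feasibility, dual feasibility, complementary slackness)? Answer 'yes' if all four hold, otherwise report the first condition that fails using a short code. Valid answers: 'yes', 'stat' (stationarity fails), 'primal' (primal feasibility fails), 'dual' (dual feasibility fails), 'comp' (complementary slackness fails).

Gradient of f: grad f(x) = Q x + c = (0, 0)
Constraint values g_i(x) = a_i^T x - b_i:
  g_1((1, -2)) = 3
Stationarity residual: grad f(x) + sum_i lambda_i a_i = (0, 0)
  -> stationarity OK
Primal feasibility (all g_i <= 0): FAILS
Dual feasibility (all lambda_i >= 0): OK
Complementary slackness (lambda_i * g_i(x) = 0 for all i): OK

Verdict: the first failing condition is primal_feasibility -> primal.

primal
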